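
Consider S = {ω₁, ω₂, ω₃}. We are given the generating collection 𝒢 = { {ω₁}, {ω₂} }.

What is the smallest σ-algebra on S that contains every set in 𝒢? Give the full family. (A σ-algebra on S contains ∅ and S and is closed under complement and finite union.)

Take S₀ = 𝒢 ∪ {∅, S} = { {}, {ω₁}, {ω₂}, S }.
Pass 1: +3 →
  {ω₁,ω₂}  = {ω₁} ∪ {ω₂}
  {ω₁,ω₃}  = {ω₂}ᶜ
  {ω₂,ω₃}  = {ω₁}ᶜ
  — 7 sets.
Pass 2: 1 new —
  {ω₃}  = {ω₁,ω₂}ᶜ
  — 8 sets.
Pass 3 adds nothing — fixpoint reached.

σ(𝒢) = { {}, {ω₁}, {ω₂}, {ω₃}, {ω₁,ω₂}, {ω₁,ω₃}, {ω₂,ω₃}, S }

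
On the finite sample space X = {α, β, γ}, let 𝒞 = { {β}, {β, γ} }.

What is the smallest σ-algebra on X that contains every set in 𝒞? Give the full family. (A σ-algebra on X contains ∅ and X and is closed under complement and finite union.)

Answer: σ(𝒞) = { {}, {α}, {β}, {γ}, {α, β}, {α, γ}, {β, γ}, X }

Check:
Take S₀ = 𝒞 ∪ {∅, X} = { {}, {β}, {β, γ}, X }.
Pass 1. New:
  {α}  = ᶜ of {β, γ}
  {α, γ}  = ᶜ of {β}
  — 6 sets.
Pass 2 (1 new):
  {α, β}  = {β} ∪ {α}
  — 7 sets.
Pass 3 (1 new):
  {γ}  = ᶜ of {α, β}
  — 8 sets.
After Pass 4 the family is unchanged; done.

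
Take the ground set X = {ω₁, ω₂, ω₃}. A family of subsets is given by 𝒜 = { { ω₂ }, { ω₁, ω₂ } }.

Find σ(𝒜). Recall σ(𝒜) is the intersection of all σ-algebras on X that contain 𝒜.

Start: 𝒜 ∪ {∅, X} = { {  }, { ω₂ }, { ω₁, ω₂ }, X }.
Iteration 1: +2 →
  { ω₃ }  = complement { ω₁, ω₂ }
  { ω₁, ω₃ }  = complement { ω₂ }
  — 6 sets.
Iteration 2: +1 →
  { ω₂, ω₃ }  = { ω₃ } ∪ { ω₂ }
  — 7 sets.
Iteration 3: +1 →
  { ω₁ }  = complement { ω₂, ω₃ }
  — 8 sets.
Iteration 4: closed — nothing new.

Therefore σ(𝒜) = { {  }, { ω₁ }, { ω₂ }, { ω₃ }, { ω₁, ω₂ }, { ω₁, ω₃ }, { ω₂, ω₃ }, X } (|σ(𝒜)| = 8).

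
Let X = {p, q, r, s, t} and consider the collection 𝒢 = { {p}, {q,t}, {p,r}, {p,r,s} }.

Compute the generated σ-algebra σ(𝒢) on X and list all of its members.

σ(𝒢) = { ∅, {p}, {r}, {s}, {p,r}, {p,s}, {q,t}, {r,s}, {p,q,t}, {p,r,s}, {q,r,t}, {q,s,t}, {p,q,r,t}, {p,q,s,t}, {q,r,s,t}, X }

Trace:
Start: 𝒢 ∪ {∅, X} = { ∅, {p}, {p,r}, {q,t}, {p,r,s}, X }.
Step 1 (4 new):
  {p,q,t}  = {q,t} ∪ {p}
  {q,s,t}  = X∖{p,r}
  {p,q,r,t}  = {q,t} ∪ {p,r}
  {q,r,s,t}  = X∖{p}
  — 10 sets.
Step 2 adds 3:
  {s}  = X∖{p,q,r,t}
  {r,s}  = X∖{p,q,t}
  {p,q,s,t}  = {p,q,t} ∪ {q,s,t}
  — 13 sets.
Step 3 adds 2:
  {r}  = X∖{p,q,s,t}
  {p,s}  = {s} ∪ {p}
  — 15 sets.
Step 4. New:
  {q,r,t}  = X∖{p,s}
  — 16 sets.
After Step 5 the family is unchanged; done.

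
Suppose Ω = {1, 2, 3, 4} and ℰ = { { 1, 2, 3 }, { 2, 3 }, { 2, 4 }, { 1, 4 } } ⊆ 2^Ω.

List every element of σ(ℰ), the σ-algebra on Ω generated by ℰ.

|σ(ℰ)| = 16.  σ(ℰ) = { {  }, { 1 }, { 2 }, { 3 }, { 4 }, { 1, 2 }, { 1, 3 }, { 1, 4 }, { 2, 3 }, { 2, 4 }, { 3, 4 }, { 1, 2, 3 }, { 1, 2, 4 }, { 1, 3, 4 }, { 2, 3, 4 }, Ω }

Check:
Start: ℰ ∪ {∅, Ω} = { {  }, { 1, 4 }, { 2, 3 }, { 2, 4 }, { 1, 2, 3 }, Ω }.
Round 1: 4 new —
  { 4 }  = { 1, 2, 3 }ᶜ
  { 1, 3 }  = { 2, 4 }ᶜ
  { 1, 2, 4 }  = { 1, 4 } ∪ { 2, 4 }
  { 2, 3, 4 }  = { 2, 3 } ∪ { 2, 4 }
Round 2 adds 3:
  { 1 }  = { 2, 3, 4 }ᶜ
  { 3 }  = { 1, 2, 4 }ᶜ
  { 1, 3, 4 }  = { 1, 4 } ∪ { 1, 3 }
Round 3. New:
  { 2 }  = { 1, 3, 4 }ᶜ
  { 3, 4 }  = { 3 } ∪ { 4 }
Round 4 adds 1:
  { 1, 2 }  = { 3, 4 }ᶜ
Round 5: closed — nothing new.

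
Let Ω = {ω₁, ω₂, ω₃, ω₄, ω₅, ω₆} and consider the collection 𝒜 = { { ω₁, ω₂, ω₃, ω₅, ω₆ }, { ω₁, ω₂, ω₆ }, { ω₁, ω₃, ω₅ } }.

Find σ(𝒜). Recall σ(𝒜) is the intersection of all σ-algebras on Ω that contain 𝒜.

Seed the family with 𝒜 together with ∅ and Ω: { {  }, { ω₁, ω₂, ω₆ }, { ω₁, ω₃, ω₅ }, { ω₁, ω₂, ω₃, ω₅, ω₆ }, Ω }.
Iteration 1 adds 3:
  { ω₄ }  = Ω∖{ ω₁, ω₂, ω₃, ω₅, ω₆ }
  { ω₂, ω₄, ω₆ }  = Ω∖{ ω₁, ω₃, ω₅ }
  { ω₃, ω₄, ω₅ }  = Ω∖{ ω₁, ω₂, ω₆ }
Iteration 2 (3 new):
  { ω₁, ω₂, ω₄, ω₆ }  = { ω₄ } ∪ { ω₁, ω₂, ω₆ }
  { ω₁, ω₃, ω₄, ω₅ }  = { ω₄ } ∪ { ω₁, ω₃, ω₅ }
  { ω₂, ω₃, ω₄, ω₅, ω₆ }  = { ω₂, ω₄, ω₆ } ∪ { ω₃, ω₄, ω₅ }
Iteration 3: 3 new —
  { ω₁ }  = Ω∖{ ω₂, ω₃, ω₄, ω₅, ω₆ }
  { ω₂, ω₆ }  = Ω∖{ ω₁, ω₃, ω₄, ω₅ }
  { ω₃, ω₅ }  = Ω∖{ ω₁, ω₂, ω₄, ω₆ }
Iteration 4: +2 →
  { ω₁, ω₄ }  = { ω₁ } ∪ { ω₄ }
  { ω₂, ω₃, ω₅, ω₆ }  = { ω₃, ω₅ } ∪ { ω₂, ω₆ }
After Iteration 5 the family is unchanged; done.

σ(𝒜) = { {  }, { ω₁ }, { ω₄ }, { ω₁, ω₄ }, { ω₂, ω₆ }, { ω₃, ω₅ }, { ω₁, ω₂, ω₆ }, { ω₁, ω₃, ω₅ }, { ω₂, ω₄, ω₆ }, { ω₃, ω₄, ω₅ }, { ω₁, ω₂, ω₄, ω₆ }, { ω₁, ω₃, ω₄, ω₅ }, { ω₂, ω₃, ω₅, ω₆ }, { ω₁, ω₂, ω₃, ω₅, ω₆ }, { ω₂, ω₃, ω₄, ω₅, ω₆ }, Ω }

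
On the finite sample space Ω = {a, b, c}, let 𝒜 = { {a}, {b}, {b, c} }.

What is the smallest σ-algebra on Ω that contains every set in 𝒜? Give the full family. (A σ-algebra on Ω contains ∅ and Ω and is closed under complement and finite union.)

Begin from { {}, {a}, {b}, {b, c}, Ω } (that is, 𝒜 plus ∅ and Ω).
Pass 1 (2 new):
  {a, b}  = {b} ∪ {a}
  {a, c}  = Ω∖{b}
  [7 total]
Pass 2: +1 →
  {c}  = Ω∖{a, b}
  [8 total]
After Pass 3 the family is unchanged; done.

Hence σ(𝒜) has 8 members: { {}, {a}, {b}, {c}, {a, b}, {a, c}, {b, c}, Ω }.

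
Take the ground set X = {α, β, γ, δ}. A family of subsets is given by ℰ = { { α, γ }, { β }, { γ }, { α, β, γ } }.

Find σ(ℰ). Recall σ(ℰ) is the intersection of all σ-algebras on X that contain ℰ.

Seed the family with ℰ together with ∅ and X: { {}, { β }, { γ }, { α, γ }, { α, β, γ }, X }.
Iteration 1: +5 →
  { δ }  = X∖{ α, β, γ }
  { β, γ }  = { γ } ∪ { β }
  { β, δ }  = X∖{ α, γ }
  { α, β, δ }  = X∖{ γ }
  { α, γ, δ }  = X∖{ β }
Iteration 2. New:
  { α, δ }  = X∖{ β, γ }
  { γ, δ }  = { γ } ∪ { δ }
  { β, γ, δ }  = { γ } ∪ { β, δ }
Iteration 3 adds 2:
  { α }  = X∖{ β, γ, δ }
  { α, β }  = X∖{ γ, δ }
Iteration 4: stable.

σ(ℰ) = { {}, { α }, { β }, { γ }, { δ }, { α, β }, { α, γ }, { α, δ }, { β, γ }, { β, δ }, { γ, δ }, { α, β, γ }, { α, β, δ }, { α, γ, δ }, { β, γ, δ }, X }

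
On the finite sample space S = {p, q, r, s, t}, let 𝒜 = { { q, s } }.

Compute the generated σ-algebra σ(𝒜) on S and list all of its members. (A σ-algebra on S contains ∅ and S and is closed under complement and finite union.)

σ(𝒜) = { ∅, { q, s }, { p, r, t }, S }

Working:
Start: 𝒜 ∪ {∅, S} = { ∅, { q, s }, S }.
Step 1: +1 →
  { p, r, t }  = ᶜ of { q, s }
  [4 total]
Step 2: stable.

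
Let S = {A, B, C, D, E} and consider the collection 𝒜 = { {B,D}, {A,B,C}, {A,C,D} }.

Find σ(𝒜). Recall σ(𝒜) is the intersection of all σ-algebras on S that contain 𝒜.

Seed the family with 𝒜 together with ∅ and S: { {}, {B,D}, {A,B,C}, {A,C,D}, S }.
Iteration 1 adds 4:
  {B,E}  = ᶜ of {A,C,D}
  {D,E}  = ᶜ of {A,B,C}
  {A,C,E}  = ᶜ of {B,D}
  {A,B,C,D}  = {A,C,D} ∪ {A,B,C}
  (now 9)
Iteration 2. New:
  {E}  = ᶜ of {A,B,C,D}
  {B,D,E}  = {B,E} ∪ {D,E}
  {A,B,C,E}  = {B,E} ∪ {A,B,C}
  {A,C,D,E}  = {A,C,E} ∪ {D,E}
  (now 13)
Iteration 3: 3 new —
  {B}  = ᶜ of {A,C,D,E}
  {D}  = ᶜ of {A,B,C,E}
  {A,C}  = ᶜ of {B,D,E}
  (now 16)
Iteration 4: no new sets; the family is a σ-algebra.

Hence σ(𝒜) has 16 members: { {}, {B}, {D}, {E}, {A,C}, {B,D}, {B,E}, {D,E}, {A,B,C}, {A,C,D}, {A,C,E}, {B,D,E}, {A,B,C,D}, {A,B,C,E}, {A,C,D,E}, S }.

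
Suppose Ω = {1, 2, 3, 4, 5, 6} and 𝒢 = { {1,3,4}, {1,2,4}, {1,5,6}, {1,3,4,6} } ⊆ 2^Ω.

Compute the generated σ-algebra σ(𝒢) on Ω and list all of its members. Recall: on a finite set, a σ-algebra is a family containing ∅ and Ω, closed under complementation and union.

Seed the family with 𝒢 together with ∅ and Ω: { {}, {1,2,4}, {1,3,4}, {1,5,6}, {1,3,4,6}, Ω }.
Round 1 adds 8:
  {2,5}  = Ω∖{1,3,4,6}
  {2,3,4}  = Ω∖{1,5,6}
  {2,5,6}  = Ω∖{1,3,4}
  {3,5,6}  = Ω∖{1,2,4}
  {1,2,3,4}  = {1,3,4} ∪ {1,2,4}
  {1,2,3,4,6}  = {1,3,4,6} ∪ {1,2,4}
  {1,2,4,5,6}  = {1,5,6} ∪ {1,2,4}
  {1,3,4,5,6}  = {1,3,4} ∪ {1,5,6}
Round 2 adds 11:
  {2}  = Ω∖{1,3,4,5,6}
  {3}  = Ω∖{1,2,4,5,6}
  {5}  = Ω∖{1,2,3,4,6}
  {5,6}  = Ω∖{1,2,3,4}
  {1,2,4,5}  = {2,5} ∪ {1,2,4}
  {1,2,5,6}  = {2,5} ∪ {1,5,6}
  {1,3,5,6}  = {1,5,6} ∪ {3,5,6}
  {2,3,4,5}  = {2,5} ∪ {2,3,4}
  {2,3,5,6}  = {2,5} ∪ {3,5,6}
  {1,2,3,4,5}  = {2,5} ∪ {1,3,4}
  {2,3,4,5,6}  = {2,3,4} ∪ {2,5,6}
Round 3: +12 →
  {1}  = Ω∖{2,3,4,5,6}
  {6}  = Ω∖{1,2,3,4,5}
  {1,4}  = Ω∖{2,3,5,6}
  {1,6}  = Ω∖{2,3,4,5}
  {2,3}  = {2} ∪ {3}
  {2,4}  = Ω∖{1,3,5,6}
  {3,4}  = Ω∖{1,2,5,6}
  {3,5}  = {5} ∪ {3}
  {3,6}  = Ω∖{1,2,4,5}
  {2,3,5}  = {2,5} ∪ {3}
  {1,3,4,5}  = {1,3,4} ∪ {5}
  {1,2,3,5,6}  = {2,5} ∪ {1,3,5,6}
Round 4: +24 →
  {4}  = Ω∖{1,2,3,5,6}
  {1,2}  = {2} ∪ {1}
  {1,3}  = {3} ∪ {1}
  {1,5}  = {5} ∪ {1}
  {2,6}  = Ω∖{1,3,4,5}
  {1,2,3}  = {2,3} ∪ {1}
  {1,2,5}  = {2,5} ∪ {1}
  {1,2,6}  = {1,6} ∪ {2}
  {1,3,5}  = {3,5} ∪ {1}
  {1,3,6}  = {1,6} ∪ {3}
  {1,4,5}  = {5} ∪ {1,4}
  {1,4,6}  = Ω∖{2,3,5}
  {2,3,6}  = {2} ∪ {3,6}
  {2,4,5}  = {2,5} ∪ {2,4}
  {2,4,6}  = {6} ∪ {2,4}
  {3,4,5}  = {3,4} ∪ {5}
  {3,4,6}  = {3,4} ∪ {6}
  {1,2,3,5}  = {2,3,5} ∪ {1}
  {1,2,3,6}  = {1,6} ∪ {2,3}
  {1,2,4,6}  = Ω∖{3,5}
  {1,4,5,6}  = Ω∖{2,3}
  {2,3,4,6}  = {6} ∪ {2,3,4}
  {2,4,5,6}  = {5,6} ∪ {2,4}
  {3,4,5,6}  = {3,4} ∪ {5,6}
Round 5: 3 new —
  {4,5}  = Ω∖{1,2,3,6}
  {4,6}  = Ω∖{1,2,3,5}
  {4,5,6}  = Ω∖{1,2,3}
Round 6: no new sets; the family is a σ-algebra.

Therefore σ(𝒢) = { {}, {1}, {2}, {3}, {4}, {5}, {6}, {1,2}, {1,3}, {1,4}, {1,5}, {1,6}, {2,3}, {2,4}, {2,5}, {2,6}, {3,4}, {3,5}, {3,6}, {4,5}, {4,6}, {5,6}, {1,2,3}, {1,2,4}, {1,2,5}, {1,2,6}, {1,3,4}, {1,3,5}, {1,3,6}, {1,4,5}, {1,4,6}, {1,5,6}, {2,3,4}, {2,3,5}, {2,3,6}, {2,4,5}, {2,4,6}, {2,5,6}, {3,4,5}, {3,4,6}, {3,5,6}, {4,5,6}, {1,2,3,4}, {1,2,3,5}, {1,2,3,6}, {1,2,4,5}, {1,2,4,6}, {1,2,5,6}, {1,3,4,5}, {1,3,4,6}, {1,3,5,6}, {1,4,5,6}, {2,3,4,5}, {2,3,4,6}, {2,3,5,6}, {2,4,5,6}, {3,4,5,6}, {1,2,3,4,5}, {1,2,3,4,6}, {1,2,3,5,6}, {1,2,4,5,6}, {1,3,4,5,6}, {2,3,4,5,6}, Ω } (|σ(𝒢)| = 64).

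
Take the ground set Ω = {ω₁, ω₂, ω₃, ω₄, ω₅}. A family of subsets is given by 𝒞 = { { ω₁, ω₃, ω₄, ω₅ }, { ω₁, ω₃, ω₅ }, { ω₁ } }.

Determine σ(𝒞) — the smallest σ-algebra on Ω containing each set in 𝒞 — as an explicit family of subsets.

Take S₀ = 𝒞 ∪ {∅, Ω} = { ∅, { ω₁ }, { ω₁, ω₃, ω₅ }, { ω₁, ω₃, ω₄, ω₅ }, Ω }.
Pass 1: 3 new —
  { ω₂ }  = { ω₁, ω₃, ω₄, ω₅ }ᶜ
  { ω₂, ω₄ }  = { ω₁, ω₃, ω₅ }ᶜ
  { ω₂, ω₃, ω₄, ω₅ }  = { ω₁ }ᶜ
  (now 8)
Pass 2: 3 new —
  { ω₁, ω₂ }  = { ω₂ } ∪ { ω₁ }
  { ω₁, ω₂, ω₄ }  = { ω₂, ω₄ } ∪ { ω₁ }
  { ω₁, ω₂, ω₃, ω₅ }  = { ω₁, ω₃, ω₅ } ∪ { ω₂ }
  (now 11)
Pass 3 (3 new):
  { ω₄ }  = { ω₁, ω₂, ω₃, ω₅ }ᶜ
  { ω₃, ω₅ }  = { ω₁, ω₂, ω₄ }ᶜ
  { ω₃, ω₄, ω₅ }  = { ω₁, ω₂ }ᶜ
  (now 14)
Pass 4. New:
  { ω₁, ω₄ }  = { ω₄ } ∪ { ω₁ }
  { ω₂, ω₃, ω₅ }  = { ω₂ } ∪ { ω₃, ω₅ }
  (now 16)
Pass 5: stable.

|σ(𝒞)| = 16.  σ(𝒞) = { ∅, { ω₁ }, { ω₂ }, { ω₄ }, { ω₁, ω₂ }, { ω₁, ω₄ }, { ω₂, ω₄ }, { ω₃, ω₅ }, { ω₁, ω₂, ω₄ }, { ω₁, ω₃, ω₅ }, { ω₂, ω₃, ω₅ }, { ω₃, ω₄, ω₅ }, { ω₁, ω₂, ω₃, ω₅ }, { ω₁, ω₃, ω₄, ω₅ }, { ω₂, ω₃, ω₄, ω₅ }, Ω }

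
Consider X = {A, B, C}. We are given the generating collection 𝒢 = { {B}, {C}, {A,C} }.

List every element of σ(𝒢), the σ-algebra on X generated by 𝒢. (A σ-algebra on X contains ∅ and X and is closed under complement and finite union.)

σ(𝒢) = { ∅, {A}, {B}, {C}, {A,B}, {A,C}, {B,C}, X }

Working:
Seed the family with 𝒢 together with ∅ and X: { ∅, {B}, {C}, {A,C}, X }.
Round 1 (2 new):
  {A,B}  = {C}ᶜ
  {B,C}  = {C} ∪ {B}
  — 7 sets.
Round 2 (1 new):
  {A}  = {B,C}ᶜ
  — 8 sets.
Round 3: no new sets; the family is a σ-algebra.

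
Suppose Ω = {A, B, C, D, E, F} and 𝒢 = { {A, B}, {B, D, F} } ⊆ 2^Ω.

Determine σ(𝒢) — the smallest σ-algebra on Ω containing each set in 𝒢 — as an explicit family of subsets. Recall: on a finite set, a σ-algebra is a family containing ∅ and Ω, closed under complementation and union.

σ(𝒢) (16 sets): { {}, {A}, {B}, {A, B}, {C, E}, {D, F}, {A, C, E}, {A, D, F}, {B, C, E}, {B, D, F}, {A, B, C, E}, {A, B, D, F}, {C, D, E, F}, {A, C, D, E, F}, {B, C, D, E, F}, Ω }

Trace:
Begin from { {}, {A, B}, {B, D, F}, Ω } (that is, 𝒢 plus ∅ and Ω).
Step 1: +3 →
  {A, C, E}  = Ω∖{B, D, F}
  {A, B, D, F}  = {A, B} ∪ {B, D, F}
  {C, D, E, F}  = Ω∖{A, B}
Step 2: +4 →
  {C, E}  = Ω∖{A, B, D, F}
  {A, B, C, E}  = {A, B} ∪ {A, C, E}
  {A, C, D, E, F}  = {C, D, E, F} ∪ {A, C, E}
  {B, C, D, E, F}  = {B, D, F} ∪ {C, D, E, F}
Step 3 adds 3:
  {A}  = Ω∖{B, C, D, E, F}
  {B}  = Ω∖{A, C, D, E, F}
  {D, F}  = Ω∖{A, B, C, E}
Step 4 (2 new):
  {A, D, F}  = {D, F} ∪ {A}
  {B, C, E}  = {C, E} ∪ {B}
Step 5 adds nothing — fixpoint reached.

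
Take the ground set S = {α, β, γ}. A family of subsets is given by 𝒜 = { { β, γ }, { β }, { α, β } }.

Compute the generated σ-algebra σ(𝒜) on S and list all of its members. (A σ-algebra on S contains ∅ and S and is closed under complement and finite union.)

Take S₀ = 𝒜 ∪ {∅, S} = { {  }, { β }, { α, β }, { β, γ }, S }.
Pass 1 (3 new):
  { α }  = { β, γ }ᶜ
  { γ }  = { α, β }ᶜ
  { α, γ }  = { β }ᶜ
  |family| = 8
Pass 2: closed — nothing new.

Hence σ(𝒜) has 8 members: { {  }, { α }, { β }, { γ }, { α, β }, { α, γ }, { β, γ }, S }.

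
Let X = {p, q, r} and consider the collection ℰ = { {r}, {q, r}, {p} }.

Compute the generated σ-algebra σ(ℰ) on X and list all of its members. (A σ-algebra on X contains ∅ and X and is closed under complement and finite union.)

Start: ℰ ∪ {∅, X} = { ∅, {p}, {r}, {q, r}, X }.
Pass 1. New:
  {p, q}  = X∖{r}
  {p, r}  = {r} ∪ {p}
  [7 total]
Pass 2 adds 1:
  {q}  = X∖{p, r}
  [8 total]
Pass 3 adds nothing — fixpoint reached.

σ(ℰ) = { ∅, {p}, {q}, {r}, {p, q}, {p, r}, {q, r}, X }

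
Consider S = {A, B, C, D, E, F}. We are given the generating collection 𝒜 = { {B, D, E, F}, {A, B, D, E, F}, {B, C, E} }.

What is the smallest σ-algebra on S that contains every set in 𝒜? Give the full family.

|σ(𝒜)| = 16.  σ(𝒜) = { {}, {A}, {C}, {A, C}, {B, E}, {D, F}, {A, B, E}, {A, D, F}, {B, C, E}, {C, D, F}, {A, B, C, E}, {A, C, D, F}, {B, D, E, F}, {A, B, D, E, F}, {B, C, D, E, F}, S }

Check:
Begin from { {}, {B, C, E}, {B, D, E, F}, {A, B, D, E, F}, S } (that is, 𝒜 plus ∅ and S).
Pass 1. New:
  {C}  = ᶜ of {A, B, D, E, F}
  {A, C}  = ᶜ of {B, D, E, F}
  {A, D, F}  = ᶜ of {B, C, E}
  {B, C, D, E, F}  = {B, C, E} ∪ {B, D, E, F}
  — 9 sets.
Pass 2 adds 3:
  {A}  = ᶜ of {B, C, D, E, F}
  {A, B, C, E}  = {B, C, E} ∪ {A, C}
  {A, C, D, F}  = {A, D, F} ∪ {C}
  — 12 sets.
Pass 3: +2 →
  {B, E}  = ᶜ of {A, C, D, F}
  {D, F}  = ᶜ of {A, B, C, E}
  — 14 sets.
Pass 4: +2 →
  {A, B, E}  = {B, E} ∪ {A}
  {C, D, F}  = {C} ∪ {D, F}
  — 16 sets.
Pass 5 adds nothing — fixpoint reached.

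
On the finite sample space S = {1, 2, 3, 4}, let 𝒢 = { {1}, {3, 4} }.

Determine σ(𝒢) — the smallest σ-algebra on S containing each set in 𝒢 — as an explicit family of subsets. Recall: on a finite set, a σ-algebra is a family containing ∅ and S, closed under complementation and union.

σ(𝒢) (8 sets): { ∅, {1}, {2}, {1, 2}, {3, 4}, {1, 3, 4}, {2, 3, 4}, S }

Working:
Seed the family with 𝒢 together with ∅ and S: { ∅, {1}, {3, 4}, S }.
Iteration 1: +3 →
  {1, 2}  = {3, 4}ᶜ
  {1, 3, 4}  = {3, 4} ∪ {1}
  {2, 3, 4}  = {1}ᶜ
Iteration 2. New:
  {2}  = {1, 3, 4}ᶜ
Iteration 3: closed — nothing new.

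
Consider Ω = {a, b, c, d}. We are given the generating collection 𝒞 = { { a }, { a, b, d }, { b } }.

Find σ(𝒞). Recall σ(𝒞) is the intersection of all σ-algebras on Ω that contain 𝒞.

Start: 𝒞 ∪ {∅, Ω} = { ∅, { a }, { b }, { a, b, d }, Ω }.
Step 1. New:
  { c }  = Ω∖{ a, b, d }
  { a, b }  = { b } ∪ { a }
  { a, c, d }  = Ω∖{ b }
  { b, c, d }  = Ω∖{ a }
Step 2: +4 →
  { a, c }  = { c } ∪ { a }
  { b, c }  = { b } ∪ { c }
  { c, d }  = Ω∖{ a, b }
  { a, b, c }  = { a, b } ∪ { c }
Step 3: +3 →
  { d }  = Ω∖{ a, b, c }
  { a, d }  = Ω∖{ b, c }
  { b, d }  = Ω∖{ a, c }
Step 4: closed — nothing new.

Therefore σ(𝒞) = { ∅, { a }, { b }, { c }, { d }, { a, b }, { a, c }, { a, d }, { b, c }, { b, d }, { c, d }, { a, b, c }, { a, b, d }, { a, c, d }, { b, c, d }, Ω } (|σ(𝒞)| = 16).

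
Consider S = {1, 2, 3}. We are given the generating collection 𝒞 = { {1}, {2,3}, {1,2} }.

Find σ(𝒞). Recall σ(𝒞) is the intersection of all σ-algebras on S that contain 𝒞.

Answer: σ(𝒞) = { {}, {1}, {2}, {3}, {1,2}, {1,3}, {2,3}, S }

Derivation:
Begin from { {}, {1}, {1,2}, {2,3}, S } (that is, 𝒞 plus ∅ and S).
Step 1: +1 →
  {3}  = complement {1,2}
  [6 total]
Step 2 adds 1:
  {1,3}  = {3} ∪ {1}
  [7 total]
Step 3 (1 new):
  {2}  = complement {1,3}
  [8 total]
Step 4: no new sets; the family is a σ-algebra.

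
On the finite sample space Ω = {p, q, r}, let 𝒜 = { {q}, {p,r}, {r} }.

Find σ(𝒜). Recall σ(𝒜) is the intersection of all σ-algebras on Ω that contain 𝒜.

Begin from { {}, {q}, {r}, {p,r}, Ω } (that is, 𝒜 plus ∅ and Ω).
Round 1. New:
  {p,q}  = Ω∖{r}
  {q,r}  = {r} ∪ {q}
  |family| = 7
Round 2 adds 1:
  {p}  = Ω∖{q,r}
  |family| = 8
Round 3 adds nothing — fixpoint reached.

Hence σ(𝒜) has 8 members: { {}, {p}, {q}, {r}, {p,q}, {p,r}, {q,r}, Ω }.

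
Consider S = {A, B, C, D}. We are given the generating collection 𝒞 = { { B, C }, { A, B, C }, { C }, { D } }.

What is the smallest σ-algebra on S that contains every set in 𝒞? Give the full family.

Answer: σ(𝒞) = { ∅, { A }, { B }, { C }, { D }, { A, B }, { A, C }, { A, D }, { B, C }, { B, D }, { C, D }, { A, B, C }, { A, B, D }, { A, C, D }, { B, C, D }, S }

Trace:
Start: 𝒞 ∪ {∅, S} = { ∅, { C }, { D }, { B, C }, { A, B, C }, S }.
Round 1 (4 new):
  { A, D }  = complement { B, C }
  { C, D }  = { C } ∪ { D }
  { A, B, D }  = complement { C }
  { B, C, D }  = { B, C } ∪ { D }
  — 10 sets.
Round 2. New:
  { A }  = complement { B, C, D }
  { A, B }  = complement { C, D }
  { A, C, D }  = { C, D } ∪ { A, D }
  — 13 sets.
Round 3 (2 new):
  { B }  = complement { A, C, D }
  { A, C }  = { C } ∪ { A }
  — 15 sets.
Round 4: +1 →
  { B, D }  = complement { A, C }
  — 16 sets.
Round 5: closed — nothing new.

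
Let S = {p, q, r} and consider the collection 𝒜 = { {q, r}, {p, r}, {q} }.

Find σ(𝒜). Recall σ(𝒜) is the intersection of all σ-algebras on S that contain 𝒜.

Answer: σ(𝒜) = { ∅, {p}, {q}, {r}, {p, q}, {p, r}, {q, r}, S }

Working:
Seed the family with 𝒜 together with ∅ and S: { ∅, {q}, {p, r}, {q, r}, S }.
Round 1: 1 new —
  {p}  = {q, r}ᶜ
  (now 6)
Round 2: 1 new —
  {p, q}  = {q} ∪ {p}
  (now 7)
Round 3: +1 →
  {r}  = {p, q}ᶜ
  (now 8)
After Round 4 the family is unchanged; done.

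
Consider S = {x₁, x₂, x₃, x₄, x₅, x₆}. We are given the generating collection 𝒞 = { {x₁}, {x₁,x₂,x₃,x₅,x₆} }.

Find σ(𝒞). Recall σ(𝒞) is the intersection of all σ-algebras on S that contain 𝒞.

|σ(𝒞)| = 8.  σ(𝒞) = { ∅, {x₁}, {x₄}, {x₁,x₄}, {x₂,x₃,x₅,x₆}, {x₁,x₂,x₃,x₅,x₆}, {x₂,x₃,x₄,x₅,x₆}, S }

Check:
Initial family (4 sets): { ∅, {x₁}, {x₁,x₂,x₃,x₅,x₆}, S }.
Pass 1 adds 2:
  {x₄}  = complement {x₁,x₂,x₃,x₅,x₆}
  {x₂,x₃,x₄,x₅,x₆}  = complement {x₁}
Pass 2 (1 new):
  {x₁,x₄}  = {x₁} ∪ {x₄}
Pass 3 (1 new):
  {x₂,x₃,x₅,x₆}  = complement {x₁,x₄}
Pass 4: no new sets; the family is a σ-algebra.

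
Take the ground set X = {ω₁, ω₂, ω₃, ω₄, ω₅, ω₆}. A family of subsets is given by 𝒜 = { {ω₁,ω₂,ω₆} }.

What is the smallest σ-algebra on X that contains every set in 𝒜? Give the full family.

Answer: σ(𝒜) = { {}, {ω₁,ω₂,ω₆}, {ω₃,ω₄,ω₅}, X }

Check:
Start: 𝒜 ∪ {∅, X} = { {}, {ω₁,ω₂,ω₆}, X }.
Round 1. New:
  {ω₃,ω₄,ω₅}  = complement {ω₁,ω₂,ω₆}
  — 4 sets.
Round 2: no new sets; the family is a σ-algebra.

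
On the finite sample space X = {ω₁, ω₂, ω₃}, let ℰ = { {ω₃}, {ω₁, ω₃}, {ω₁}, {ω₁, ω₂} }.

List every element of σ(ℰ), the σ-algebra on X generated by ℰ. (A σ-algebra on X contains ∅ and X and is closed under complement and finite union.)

Start: ℰ ∪ {∅, X} = { {}, {ω₁}, {ω₃}, {ω₁, ω₂}, {ω₁, ω₃}, X }.
Pass 1. New:
  {ω₂}  = {ω₁, ω₃}ᶜ
  {ω₂, ω₃}  = {ω₁}ᶜ
  — 8 sets.
After Pass 2 the family is unchanged; done.

|σ(ℰ)| = 8.  σ(ℰ) = { {}, {ω₁}, {ω₂}, {ω₃}, {ω₁, ω₂}, {ω₁, ω₃}, {ω₂, ω₃}, X }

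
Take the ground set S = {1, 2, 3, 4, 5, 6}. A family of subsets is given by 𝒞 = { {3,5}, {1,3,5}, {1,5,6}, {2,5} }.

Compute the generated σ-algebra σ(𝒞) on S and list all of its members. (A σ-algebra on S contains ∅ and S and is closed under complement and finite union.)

Take S₀ = 𝒞 ∪ {∅, S} = { {}, {2,5}, {3,5}, {1,3,5}, {1,5,6}, S }.
Step 1. New:
  {2,3,4}  = complement {1,5,6}
  {2,3,5}  = {2,5} ∪ {3,5}
  {2,4,6}  = complement {1,3,5}
  {1,2,3,5}  = {2,5} ∪ {1,3,5}
  {1,2,4,6}  = complement {3,5}
  {1,2,5,6}  = {2,5} ∪ {1,5,6}
  {1,3,4,6}  = complement {2,5}
  {1,3,5,6}  = {1,5,6} ∪ {3,5}
Step 2: +13 →
  {2,4}  = complement {1,3,5,6}
  {3,4}  = complement {1,2,5,6}
  {4,6}  = complement {1,2,3,5}
  {1,4,6}  = complement {2,3,5}
  {2,3,4,5}  = {2,5} ∪ {2,3,4}
  {2,3,4,6}  = {2,4,6} ∪ {2,3,4}
  {2,4,5,6}  = {2,4,6} ∪ {2,5}
  {1,2,3,4,5}  = {2,3,4} ∪ {1,3,5}
  {1,2,3,4,6}  = {2,4,6} ∪ {1,3,4,6}
  {1,2,3,5,6}  = {1,3,5,6} ∪ {2,5}
  {1,2,4,5,6}  = {2,4,6} ∪ {1,5,6}
  {1,3,4,5,6}  = {1,3,5,6} ∪ {1,3,4,6}
  {2,3,4,5,6}  = {2,4,6} ∪ {2,3,5}
Step 3 (15 new):
  {1}  = complement {2,3,4,5,6}
  {2}  = complement {1,3,4,5,6}
  {3}  = complement {1,2,4,5,6}
  {4}  = complement {1,2,3,5,6}
  {5}  = complement {1,2,3,4,6}
  {6}  = complement {1,2,3,4,5}
  {1,3}  = complement {2,4,5,6}
  {1,5}  = complement {2,3,4,6}
  {1,6}  = complement {2,3,4,5}
  {2,4,5}  = {2,5} ∪ {2,4}
  {3,4,5}  = {3,4} ∪ {3,5}
  {3,4,6}  = {3,4} ∪ {4,6}
  {1,3,4,5}  = {3,4} ∪ {1,3,5}
  {1,4,5,6}  = {1,4,6} ∪ {1,5,6}
  {3,4,5,6}  = {3,5} ∪ {4,6}
Step 4: 20 new —
  {1,2}  = complement {3,4,5,6}
  {1,4}  = {4} ∪ {1}
  {2,3}  = complement {1,4,5,6}
  {2,6}  = complement {1,3,4,5}
  {3,6}  = {3} ∪ {6}
  {4,5}  = {4} ∪ {5}
  {5,6}  = {6} ∪ {5}
  {1,2,3}  = {2} ∪ {1,3}
  {1,2,4}  = {1} ∪ {2,4}
  {1,2,5}  = complement {3,4,6}
  {1,2,6}  = complement {3,4,5}
  {1,3,4}  = {3,4} ∪ {1,3}
  {1,3,6}  = complement {2,4,5}
  {1,4,5}  = {4} ∪ {1,5}
  {2,5,6}  = {2,5} ∪ {6}
  {3,5,6}  = {3,5} ∪ {6}
  {4,5,6}  = {4,6} ∪ {5}
  {1,2,3,4}  = {1,3} ∪ {2,3,4}
  {1,2,4,5}  = {2,4,5} ∪ {1}
  {2,3,5,6}  = {6} ∪ {2,3,5}
Step 5 (2 new):
  {2,3,6}  = complement {1,4,5}
  {1,2,3,6}  = complement {4,5}
Step 6: already closed under ᶜ and ∪.

|σ(𝒞)| = 64.  σ(𝒞) = { {}, {1}, {2}, {3}, {4}, {5}, {6}, {1,2}, {1,3}, {1,4}, {1,5}, {1,6}, {2,3}, {2,4}, {2,5}, {2,6}, {3,4}, {3,5}, {3,6}, {4,5}, {4,6}, {5,6}, {1,2,3}, {1,2,4}, {1,2,5}, {1,2,6}, {1,3,4}, {1,3,5}, {1,3,6}, {1,4,5}, {1,4,6}, {1,5,6}, {2,3,4}, {2,3,5}, {2,3,6}, {2,4,5}, {2,4,6}, {2,5,6}, {3,4,5}, {3,4,6}, {3,5,6}, {4,5,6}, {1,2,3,4}, {1,2,3,5}, {1,2,3,6}, {1,2,4,5}, {1,2,4,6}, {1,2,5,6}, {1,3,4,5}, {1,3,4,6}, {1,3,5,6}, {1,4,5,6}, {2,3,4,5}, {2,3,4,6}, {2,3,5,6}, {2,4,5,6}, {3,4,5,6}, {1,2,3,4,5}, {1,2,3,4,6}, {1,2,3,5,6}, {1,2,4,5,6}, {1,3,4,5,6}, {2,3,4,5,6}, S }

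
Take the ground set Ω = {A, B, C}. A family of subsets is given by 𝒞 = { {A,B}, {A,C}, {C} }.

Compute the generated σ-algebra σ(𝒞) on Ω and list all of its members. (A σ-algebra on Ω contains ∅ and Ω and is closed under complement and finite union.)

Begin from { {}, {C}, {A,B}, {A,C}, Ω } (that is, 𝒞 plus ∅ and Ω).
Round 1 (1 new):
  {B}  = ᶜ of {A,C}
  |family| = 6
Round 2 (1 new):
  {B,C}  = {C} ∪ {B}
  |family| = 7
Round 3: 1 new —
  {A}  = ᶜ of {B,C}
  |family| = 8
Round 4: already closed under ᶜ and ∪.

Hence σ(𝒞) has 8 members: { {}, {A}, {B}, {C}, {A,B}, {A,C}, {B,C}, Ω }.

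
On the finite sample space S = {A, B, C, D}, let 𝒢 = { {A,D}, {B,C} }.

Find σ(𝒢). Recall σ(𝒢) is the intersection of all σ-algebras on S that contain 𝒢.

Begin from { ∅, {A,D}, {B,C}, S } (that is, 𝒢 plus ∅ and S).
Iteration 1: no new sets; the family is a σ-algebra.

σ(𝒢) = { ∅, {A,D}, {B,C}, S }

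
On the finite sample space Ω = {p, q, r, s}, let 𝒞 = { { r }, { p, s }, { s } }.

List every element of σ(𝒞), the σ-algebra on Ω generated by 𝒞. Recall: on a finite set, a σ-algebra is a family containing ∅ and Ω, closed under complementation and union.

σ(𝒞) (16 sets): { {}, { p }, { q }, { r }, { s }, { p, q }, { p, r }, { p, s }, { q, r }, { q, s }, { r, s }, { p, q, r }, { p, q, s }, { p, r, s }, { q, r, s }, Ω }

Working:
Take S₀ = 𝒞 ∪ {∅, Ω} = { {}, { r }, { s }, { p, s }, Ω }.
Round 1: 5 new —
  { q, r }  = Ω∖{ p, s }
  { r, s }  = { r } ∪ { s }
  { p, q, r }  = Ω∖{ s }
  { p, q, s }  = Ω∖{ r }
  { p, r, s }  = { r } ∪ { p, s }
  [10 total]
Round 2 adds 3:
  { q }  = Ω∖{ p, r, s }
  { p, q }  = Ω∖{ r, s }
  { q, r, s }  = { r, s } ∪ { q, r }
  [13 total]
Round 3. New:
  { p }  = Ω∖{ q, r, s }
  { q, s }  = { s } ∪ { q }
  [15 total]
Round 4: +1 →
  { p, r }  = Ω∖{ q, s }
  [16 total]
Round 5: closed — nothing new.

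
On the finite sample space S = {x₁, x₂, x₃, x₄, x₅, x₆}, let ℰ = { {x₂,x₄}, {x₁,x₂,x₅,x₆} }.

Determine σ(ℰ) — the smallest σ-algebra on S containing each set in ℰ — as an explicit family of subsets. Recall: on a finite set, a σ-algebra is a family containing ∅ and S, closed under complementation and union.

Start: ℰ ∪ {∅, S} = { {}, {x₂,x₄}, {x₁,x₂,x₅,x₆}, S }.
Iteration 1: +3 →
  {x₃,x₄}  = {x₁,x₂,x₅,x₆}ᶜ
  {x₁,x₃,x₅,x₆}  = {x₂,x₄}ᶜ
  {x₁,x₂,x₄,x₅,x₆}  = {x₂,x₄} ∪ {x₁,x₂,x₅,x₆}
  [7 total]
Iteration 2. New:
  {x₃}  = {x₁,x₂,x₄,x₅,x₆}ᶜ
  {x₂,x₃,x₄}  = {x₃,x₄} ∪ {x₂,x₄}
  {x₁,x₂,x₃,x₅,x₆}  = {x₁,x₃,x₅,x₆} ∪ {x₁,x₂,x₅,x₆}
  {x₁,x₃,x₄,x₅,x₆}  = {x₁,x₃,x₅,x₆} ∪ {x₃,x₄}
  [11 total]
Iteration 3: +3 →
  {x₂}  = {x₁,x₃,x₄,x₅,x₆}ᶜ
  {x₄}  = {x₁,x₂,x₃,x₅,x₆}ᶜ
  {x₁,x₅,x₆}  = {x₂,x₃,x₄}ᶜ
  [14 total]
Iteration 4 (2 new):
  {x₂,x₃}  = {x₃} ∪ {x₂}
  {x₁,x₄,x₅,x₆}  = {x₁,x₅,x₆} ∪ {x₄}
  [16 total]
Iteration 5: closed — nothing new.

σ(ℰ) = { {}, {x₂}, {x₃}, {x₄}, {x₂,x₃}, {x₂,x₄}, {x₃,x₄}, {x₁,x₅,x₆}, {x₂,x₃,x₄}, {x₁,x₂,x₅,x₆}, {x₁,x₃,x₅,x₆}, {x₁,x₄,x₅,x₆}, {x₁,x₂,x₃,x₅,x₆}, {x₁,x₂,x₄,x₅,x₆}, {x₁,x₃,x₄,x₅,x₆}, S }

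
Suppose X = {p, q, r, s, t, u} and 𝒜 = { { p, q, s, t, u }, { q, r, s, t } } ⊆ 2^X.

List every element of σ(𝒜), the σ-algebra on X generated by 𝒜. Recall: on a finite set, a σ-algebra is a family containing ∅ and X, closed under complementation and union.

σ(𝒜) (8 sets): { ∅, { r }, { p, u }, { p, r, u }, { q, s, t }, { q, r, s, t }, { p, q, s, t, u }, X }

Check:
Initial family (4 sets): { ∅, { q, r, s, t }, { p, q, s, t, u }, X }.
Pass 1. New:
  { r }  = ᶜ of { p, q, s, t, u }
  { p, u }  = ᶜ of { q, r, s, t }
  (now 6)
Pass 2 (1 new):
  { p, r, u }  = { r } ∪ { p, u }
  (now 7)
Pass 3: +1 →
  { q, s, t }  = ᶜ of { p, r, u }
  (now 8)
Pass 4: stable.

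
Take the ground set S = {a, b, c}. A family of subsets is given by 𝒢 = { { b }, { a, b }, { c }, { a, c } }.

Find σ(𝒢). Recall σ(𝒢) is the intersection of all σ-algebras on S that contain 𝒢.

Begin from { {}, { b }, { c }, { a, b }, { a, c }, S } (that is, 𝒢 plus ∅ and S).
Pass 1 adds 1:
  { b, c }  = { c } ∪ { b }
  — 7 sets.
Pass 2 adds 1:
  { a }  = S∖{ b, c }
  — 8 sets.
Pass 3: no new sets; the family is a σ-algebra.

|σ(𝒢)| = 8.  σ(𝒢) = { {}, { a }, { b }, { c }, { a, b }, { a, c }, { b, c }, S }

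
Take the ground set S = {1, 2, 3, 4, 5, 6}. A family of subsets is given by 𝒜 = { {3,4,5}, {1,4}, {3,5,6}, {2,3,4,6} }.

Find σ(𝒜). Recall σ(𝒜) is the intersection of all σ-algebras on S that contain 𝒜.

Seed the family with 𝒜 together with ∅ and S: { {}, {1,4}, {3,4,5}, {3,5,6}, {2,3,4,6}, S }.
Iteration 1. New:
  {1,5}  = S∖{2,3,4,6}
  {1,2,4}  = S∖{3,5,6}
  {1,2,6}  = S∖{3,4,5}
  {1,3,4,5}  = {3,4,5} ∪ {1,4}
  {2,3,5,6}  = S∖{1,4}
  {3,4,5,6}  = {3,4,5} ∪ {3,5,6}
  {1,2,3,4,6}  = {1,4} ∪ {2,3,4,6}
  {1,3,4,5,6}  = {1,4} ∪ {3,5,6}
  {2,3,4,5,6}  = {3,4,5} ∪ {2,3,4,6}
  — 15 sets.
Iteration 2: +12 →
  {1}  = S∖{2,3,4,5,6}
  {2}  = S∖{1,3,4,5,6}
  {5}  = S∖{1,2,3,4,6}
  {1,2}  = S∖{3,4,5,6}
  {2,6}  = S∖{1,3,4,5}
  {1,4,5}  = {1,4} ∪ {1,5}
  {1,2,4,5}  = {1,2,4} ∪ {1,5}
  {1,2,4,6}  = {1,2,4} ∪ {1,2,6}
  {1,2,5,6}  = {1,5} ∪ {1,2,6}
  {1,3,5,6}  = {3,5,6} ∪ {1,5}
  {1,2,3,4,5}  = {3,4,5} ∪ {1,2,4}
  {1,2,3,5,6}  = {3,5,6} ∪ {1,2,6}
  — 27 sets.
Iteration 3 (12 new):
  {4}  = S∖{1,2,3,5,6}
  {6}  = S∖{1,2,3,4,5}
  {2,4}  = S∖{1,3,5,6}
  {2,5}  = {2} ∪ {5}
  {3,4}  = S∖{1,2,5,6}
  {3,5}  = S∖{1,2,4,6}
  {3,6}  = S∖{1,2,4,5}
  {1,2,5}  = {2} ∪ {1,5}
  {2,3,6}  = S∖{1,4,5}
  {2,5,6}  = {2,6} ∪ {5}
  {2,3,4,5}  = {3,4,5} ∪ {2}
  {1,2,4,5,6}  = {1,4} ∪ {1,2,5,6}
  — 39 sets.
Iteration 4: +21 →
  {3}  = S∖{1,2,4,5,6}
  {1,6}  = S∖{2,3,4,5}
  {4,5}  = {4} ∪ {5}
  {4,6}  = {4} ∪ {6}
  {5,6}  = {6} ∪ {5}
  {1,3,4}  = S∖{2,5,6}
  {1,3,5}  = {3,5} ∪ {1}
  {1,3,6}  = {3,6} ∪ {1}
  {1,4,6}  = {1,4} ∪ {6}
  {1,5,6}  = {1,5} ∪ {6}
  {2,3,4}  = {3,4} ∪ {2}
  {2,3,5}  = {2} ∪ {3,5}
  {2,4,5}  = {4} ∪ {2,5}
  {2,4,6}  = {2,6} ∪ {4}
  {3,4,6}  = S∖{1,2,5}
  {1,2,3,4}  = {3,4} ∪ {1,2}
  {1,2,3,5}  = {3,5} ∪ {1,2}
  {1,2,3,6}  = {1,2} ∪ {2,3,6}
  {1,3,4,6}  = S∖{2,5}
  {1,4,5,6}  = {1,4,5} ∪ {6}
  {2,4,5,6}  = {4} ∪ {2,5,6}
  — 60 sets.
Iteration 5 adds 4:
  {1,3}  = S∖{2,4,5,6}
  {2,3}  = S∖{1,4,5,6}
  {1,2,3}  = {1,2} ∪ {3}
  {4,5,6}  = {5,6} ∪ {4,5}
  — 64 sets.
After Iteration 6 the family is unchanged; done.

Therefore σ(𝒜) = { {}, {1}, {2}, {3}, {4}, {5}, {6}, {1,2}, {1,3}, {1,4}, {1,5}, {1,6}, {2,3}, {2,4}, {2,5}, {2,6}, {3,4}, {3,5}, {3,6}, {4,5}, {4,6}, {5,6}, {1,2,3}, {1,2,4}, {1,2,5}, {1,2,6}, {1,3,4}, {1,3,5}, {1,3,6}, {1,4,5}, {1,4,6}, {1,5,6}, {2,3,4}, {2,3,5}, {2,3,6}, {2,4,5}, {2,4,6}, {2,5,6}, {3,4,5}, {3,4,6}, {3,5,6}, {4,5,6}, {1,2,3,4}, {1,2,3,5}, {1,2,3,6}, {1,2,4,5}, {1,2,4,6}, {1,2,5,6}, {1,3,4,5}, {1,3,4,6}, {1,3,5,6}, {1,4,5,6}, {2,3,4,5}, {2,3,4,6}, {2,3,5,6}, {2,4,5,6}, {3,4,5,6}, {1,2,3,4,5}, {1,2,3,4,6}, {1,2,3,5,6}, {1,2,4,5,6}, {1,3,4,5,6}, {2,3,4,5,6}, S } (|σ(𝒜)| = 64).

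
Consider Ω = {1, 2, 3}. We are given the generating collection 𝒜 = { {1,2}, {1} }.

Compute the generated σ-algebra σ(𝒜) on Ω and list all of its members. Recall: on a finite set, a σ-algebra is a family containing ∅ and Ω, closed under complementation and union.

Seed the family with 𝒜 together with ∅ and Ω: { ∅, {1}, {1,2}, Ω }.
Pass 1 (2 new):
  {3}  = Ω∖{1,2}
  {2,3}  = Ω∖{1}
  |family| = 6
Pass 2: +1 →
  {1,3}  = {3} ∪ {1}
  |family| = 7
Pass 3 (1 new):
  {2}  = Ω∖{1,3}
  |family| = 8
Pass 4 adds nothing — fixpoint reached.

Hence σ(𝒜) has 8 members: { ∅, {1}, {2}, {3}, {1,2}, {1,3}, {2,3}, Ω }.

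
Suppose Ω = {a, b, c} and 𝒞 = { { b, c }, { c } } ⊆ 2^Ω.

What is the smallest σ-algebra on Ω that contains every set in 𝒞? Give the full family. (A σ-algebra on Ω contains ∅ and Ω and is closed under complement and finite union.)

Answer: σ(𝒞) = { {}, { a }, { b }, { c }, { a, b }, { a, c }, { b, c }, Ω }

Working:
Seed the family with 𝒞 together with ∅ and Ω: { {}, { c }, { b, c }, Ω }.
Step 1: 2 new —
  { a }  = Ω∖{ b, c }
  { a, b }  = Ω∖{ c }
  — 6 sets.
Step 2: 1 new —
  { a, c }  = { c } ∪ { a }
  — 7 sets.
Step 3 adds 1:
  { b }  = Ω∖{ a, c }
  — 8 sets.
Step 4 adds nothing — fixpoint reached.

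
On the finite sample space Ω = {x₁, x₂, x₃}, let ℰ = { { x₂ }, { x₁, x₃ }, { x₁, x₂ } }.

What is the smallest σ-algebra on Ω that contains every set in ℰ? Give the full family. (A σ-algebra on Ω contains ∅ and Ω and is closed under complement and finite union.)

Answer: σ(ℰ) = { {  }, { x₁ }, { x₂ }, { x₃ }, { x₁, x₂ }, { x₁, x₃ }, { x₂, x₃ }, Ω }

Working:
Take S₀ = ℰ ∪ {∅, Ω} = { {  }, { x₂ }, { x₁, x₂ }, { x₁, x₃ }, Ω }.
Round 1: +1 →
  { x₃ }  = Ω∖{ x₁, x₂ }
  |family| = 6
Round 2 (1 new):
  { x₂, x₃ }  = { x₃ } ∪ { x₂ }
  |family| = 7
Round 3: +1 →
  { x₁ }  = Ω∖{ x₂, x₃ }
  |family| = 8
Round 4: no new sets; the family is a σ-algebra.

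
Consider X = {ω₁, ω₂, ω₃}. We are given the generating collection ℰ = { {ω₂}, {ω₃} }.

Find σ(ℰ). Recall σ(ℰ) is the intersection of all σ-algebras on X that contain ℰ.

σ(ℰ) = { ∅, {ω₁}, {ω₂}, {ω₃}, {ω₁, ω₂}, {ω₁, ω₃}, {ω₂, ω₃}, X }

Derivation:
Seed the family with ℰ together with ∅ and X: { ∅, {ω₂}, {ω₃}, X }.
Round 1: +3 →
  {ω₁, ω₂}  = ᶜ of {ω₃}
  {ω₁, ω₃}  = ᶜ of {ω₂}
  {ω₂, ω₃}  = {ω₃} ∪ {ω₂}
Round 2: 1 new —
  {ω₁}  = ᶜ of {ω₂, ω₃}
Round 3: already closed under ᶜ and ∪.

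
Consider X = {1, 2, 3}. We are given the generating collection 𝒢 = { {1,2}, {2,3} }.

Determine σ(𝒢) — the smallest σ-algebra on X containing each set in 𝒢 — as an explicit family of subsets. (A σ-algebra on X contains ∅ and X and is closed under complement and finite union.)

Answer: σ(𝒢) = { ∅, {1}, {2}, {3}, {1,2}, {1,3}, {2,3}, X }

Trace:
Start: 𝒢 ∪ {∅, X} = { ∅, {1,2}, {2,3}, X }.
Pass 1: +2 →
  {1}  = {2,3}ᶜ
  {3}  = {1,2}ᶜ
  [6 total]
Pass 2. New:
  {1,3}  = {3} ∪ {1}
  [7 total]
Pass 3 adds 1:
  {2}  = {1,3}ᶜ
  [8 total]
Pass 4: stable.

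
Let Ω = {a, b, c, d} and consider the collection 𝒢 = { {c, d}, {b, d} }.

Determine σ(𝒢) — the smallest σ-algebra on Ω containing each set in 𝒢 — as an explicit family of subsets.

Begin from { {}, {b, d}, {c, d}, Ω } (that is, 𝒢 plus ∅ and Ω).
Iteration 1 (3 new):
  {a, b}  = {c, d}ᶜ
  {a, c}  = {b, d}ᶜ
  {b, c, d}  = {c, d} ∪ {b, d}
  — 7 sets.
Iteration 2: 4 new —
  {a}  = {b, c, d}ᶜ
  {a, b, c}  = {a, b} ∪ {a, c}
  {a, b, d}  = {a, b} ∪ {b, d}
  {a, c, d}  = {c, d} ∪ {a, c}
  — 11 sets.
Iteration 3: +3 →
  {b}  = {a, c, d}ᶜ
  {c}  = {a, b, d}ᶜ
  {d}  = {a, b, c}ᶜ
  — 14 sets.
Iteration 4. New:
  {a, d}  = {d} ∪ {a}
  {b, c}  = {c} ∪ {b}
  — 16 sets.
Iteration 5: closed — nothing new.

Therefore σ(𝒢) = { {}, {a}, {b}, {c}, {d}, {a, b}, {a, c}, {a, d}, {b, c}, {b, d}, {c, d}, {a, b, c}, {a, b, d}, {a, c, d}, {b, c, d}, Ω } (|σ(𝒢)| = 16).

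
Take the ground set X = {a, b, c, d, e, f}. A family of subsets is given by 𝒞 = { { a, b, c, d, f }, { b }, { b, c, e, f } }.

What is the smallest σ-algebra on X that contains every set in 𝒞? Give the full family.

Answer: σ(𝒞) = { ∅, { b }, { e }, { a, d }, { b, e }, { c, f }, { a, b, d }, { a, d, e }, { b, c, f }, { c, e, f }, { a, b, d, e }, { a, c, d, f }, { b, c, e, f }, { a, b, c, d, f }, { a, c, d, e, f }, X }

Working:
Initial family (5 sets): { ∅, { b }, { b, c, e, f }, { a, b, c, d, f }, X }.
Pass 1 (3 new):
  { e }  = complement { a, b, c, d, f }
  { a, d }  = complement { b, c, e, f }
  { a, c, d, e, f }  = complement { b }
  — 8 sets.
Pass 2: 3 new —
  { b, e }  = { b } ∪ { e }
  { a, b, d }  = { b } ∪ { a, d }
  { a, d, e }  = { a, d } ∪ { e }
  — 11 sets.
Pass 3. New:
  { b, c, f }  = complement { a, d, e }
  { c, e, f }  = complement { a, b, d }
  { a, b, d, e }  = { a, d, e } ∪ { b, e }
  { a, c, d, f }  = complement { b, e }
  — 15 sets.
Pass 4. New:
  { c, f }  = complement { a, b, d, e }
  — 16 sets.
Pass 5: closed — nothing new.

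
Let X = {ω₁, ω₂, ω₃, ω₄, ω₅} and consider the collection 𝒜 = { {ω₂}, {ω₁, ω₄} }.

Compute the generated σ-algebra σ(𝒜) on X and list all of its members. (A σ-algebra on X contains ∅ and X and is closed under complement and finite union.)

Begin from { {}, {ω₂}, {ω₁, ω₄}, X } (that is, 𝒜 plus ∅ and X).
Round 1. New:
  {ω₁, ω₂, ω₄}  = {ω₂} ∪ {ω₁, ω₄}
  {ω₂, ω₃, ω₅}  = {ω₁, ω₄}ᶜ
  {ω₁, ω₃, ω₄, ω₅}  = {ω₂}ᶜ
  |family| = 7
Round 2. New:
  {ω₃, ω₅}  = {ω₁, ω₂, ω₄}ᶜ
  |family| = 8
Round 3 adds nothing — fixpoint reached.

Hence σ(𝒜) has 8 members: { {}, {ω₂}, {ω₁, ω₄}, {ω₃, ω₅}, {ω₁, ω₂, ω₄}, {ω₂, ω₃, ω₅}, {ω₁, ω₃, ω₄, ω₅}, X }.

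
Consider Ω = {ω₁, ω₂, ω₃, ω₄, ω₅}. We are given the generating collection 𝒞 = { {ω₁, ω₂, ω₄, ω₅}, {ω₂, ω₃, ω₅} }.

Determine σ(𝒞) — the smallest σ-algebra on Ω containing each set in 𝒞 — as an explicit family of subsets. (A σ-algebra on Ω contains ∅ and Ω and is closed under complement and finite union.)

Initial family (4 sets): { {}, {ω₂, ω₃, ω₅}, {ω₁, ω₂, ω₄, ω₅}, Ω }.
Iteration 1 (2 new):
  {ω₃}  = ᶜ of {ω₁, ω₂, ω₄, ω₅}
  {ω₁, ω₄}  = ᶜ of {ω₂, ω₃, ω₅}
  — 6 sets.
Iteration 2: +1 →
  {ω₁, ω₃, ω₄}  = {ω₃} ∪ {ω₁, ω₄}
  — 7 sets.
Iteration 3: +1 →
  {ω₂, ω₅}  = ᶜ of {ω₁, ω₃, ω₄}
  — 8 sets.
Iteration 4: no new sets; the family is a σ-algebra.

σ(𝒞) = { {}, {ω₃}, {ω₁, ω₄}, {ω₂, ω₅}, {ω₁, ω₃, ω₄}, {ω₂, ω₃, ω₅}, {ω₁, ω₂, ω₄, ω₅}, Ω }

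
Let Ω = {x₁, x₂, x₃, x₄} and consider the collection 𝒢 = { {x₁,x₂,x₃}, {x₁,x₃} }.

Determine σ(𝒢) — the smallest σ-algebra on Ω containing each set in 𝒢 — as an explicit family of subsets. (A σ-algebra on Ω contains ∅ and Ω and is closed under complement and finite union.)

Initial family (4 sets): { ∅, {x₁,x₃}, {x₁,x₂,x₃}, Ω }.
Round 1. New:
  {x₄}  = {x₁,x₂,x₃}ᶜ
  {x₂,x₄}  = {x₁,x₃}ᶜ
  — 6 sets.
Round 2: +1 →
  {x₁,x₃,x₄}  = {x₁,x₃} ∪ {x₄}
  — 7 sets.
Round 3: +1 →
  {x₂}  = {x₁,x₃,x₄}ᶜ
  — 8 sets.
Round 4: no new sets; the family is a σ-algebra.

σ(𝒢) = { ∅, {x₂}, {x₄}, {x₁,x₃}, {x₂,x₄}, {x₁,x₂,x₃}, {x₁,x₃,x₄}, Ω }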